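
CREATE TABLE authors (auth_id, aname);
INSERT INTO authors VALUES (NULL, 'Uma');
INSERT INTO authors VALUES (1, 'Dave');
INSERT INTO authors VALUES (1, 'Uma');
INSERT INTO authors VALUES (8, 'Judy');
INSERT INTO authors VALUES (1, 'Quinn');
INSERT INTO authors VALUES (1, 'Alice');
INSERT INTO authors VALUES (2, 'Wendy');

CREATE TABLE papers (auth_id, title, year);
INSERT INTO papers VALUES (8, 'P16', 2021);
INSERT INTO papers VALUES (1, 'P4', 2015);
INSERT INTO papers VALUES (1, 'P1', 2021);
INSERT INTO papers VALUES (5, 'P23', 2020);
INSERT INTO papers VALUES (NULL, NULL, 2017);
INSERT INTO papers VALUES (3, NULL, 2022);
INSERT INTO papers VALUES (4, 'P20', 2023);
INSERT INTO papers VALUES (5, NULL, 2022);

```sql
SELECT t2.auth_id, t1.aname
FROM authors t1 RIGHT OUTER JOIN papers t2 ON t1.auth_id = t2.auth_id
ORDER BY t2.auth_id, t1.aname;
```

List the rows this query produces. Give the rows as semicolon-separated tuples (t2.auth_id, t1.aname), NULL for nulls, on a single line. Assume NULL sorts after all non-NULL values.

RIGHT JOIN keeps every row from `papers`; unmatched rows get NULL for `authors`'s columns.
Matching on t1.auth_id = t2.auth_id. A NULL in a compared column never satisfies the condition.
Matched pairs: 9; unmatched t2 rows kept: 5.

(1, Alice); (1, Alice); (1, Dave); (1, Dave); (1, Quinn); (1, Quinn); (1, Uma); (1, Uma); (3, NULL); (4, NULL); (5, NULL); (5, NULL); (8, Judy); (NULL, NULL)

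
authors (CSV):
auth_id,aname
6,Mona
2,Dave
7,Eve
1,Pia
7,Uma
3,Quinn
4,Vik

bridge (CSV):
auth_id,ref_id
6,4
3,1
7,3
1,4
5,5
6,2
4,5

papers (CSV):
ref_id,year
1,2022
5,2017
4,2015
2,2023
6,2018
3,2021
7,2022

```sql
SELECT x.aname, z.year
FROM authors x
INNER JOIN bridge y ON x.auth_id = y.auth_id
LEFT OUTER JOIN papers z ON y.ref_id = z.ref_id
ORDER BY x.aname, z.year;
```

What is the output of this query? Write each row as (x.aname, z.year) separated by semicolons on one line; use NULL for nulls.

(Eve, 2021); (Mona, 2015); (Mona, 2023); (Pia, 2015); (Quinn, 2022); (Uma, 2021); (Vik, 2017)

Step 1 — x INNER JOIN y on auth_id → 7 row(s).
Then LEFT JOIN `papers z` on ref_id: each of those 7 rows is kept; rows whose y.ref_id has no match in z get NULL for z's columns.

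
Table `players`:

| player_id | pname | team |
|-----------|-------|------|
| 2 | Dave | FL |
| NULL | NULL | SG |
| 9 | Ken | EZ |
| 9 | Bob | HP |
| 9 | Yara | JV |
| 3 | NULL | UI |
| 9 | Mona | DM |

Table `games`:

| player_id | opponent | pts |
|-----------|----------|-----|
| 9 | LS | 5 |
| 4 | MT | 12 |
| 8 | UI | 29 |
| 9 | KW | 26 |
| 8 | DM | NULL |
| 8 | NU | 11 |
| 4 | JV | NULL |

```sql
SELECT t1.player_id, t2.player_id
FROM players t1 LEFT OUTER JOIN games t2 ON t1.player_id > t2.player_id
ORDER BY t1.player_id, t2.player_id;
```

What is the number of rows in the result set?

LEFT JOIN keeps every row from `players`; unmatched rows get NULL for `games`'s columns.
Matching on t1.player_id > t2.player_id. A NULL in a compared column never satisfies the condition.
Matched pairs: 20; unmatched t1 rows kept: 3.
Total: 20 matched + 3 padded = 23 rows.

23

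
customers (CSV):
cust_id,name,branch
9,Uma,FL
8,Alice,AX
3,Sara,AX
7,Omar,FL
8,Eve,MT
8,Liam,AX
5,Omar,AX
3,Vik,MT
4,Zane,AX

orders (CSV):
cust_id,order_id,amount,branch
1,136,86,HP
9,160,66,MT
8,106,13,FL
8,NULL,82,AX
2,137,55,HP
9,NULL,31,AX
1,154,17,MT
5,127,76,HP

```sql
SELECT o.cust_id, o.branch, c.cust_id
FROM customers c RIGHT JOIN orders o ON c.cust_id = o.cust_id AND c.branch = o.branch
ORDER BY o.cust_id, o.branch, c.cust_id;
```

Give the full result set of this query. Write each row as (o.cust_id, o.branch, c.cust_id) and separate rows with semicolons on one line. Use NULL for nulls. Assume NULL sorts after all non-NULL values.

(1, HP, NULL); (1, MT, NULL); (2, HP, NULL); (5, HP, NULL); (8, AX, 8); (8, AX, 8); (8, FL, NULL); (9, AX, NULL); (9, MT, NULL)

RIGHT JOIN keeps every row from `orders`; unmatched rows get NULL for `customers`'s columns.
Matching on c.cust_id = o.cust_id AND c.branch = o.branch.
Matched pairs: 2; unmatched o rows kept: 7.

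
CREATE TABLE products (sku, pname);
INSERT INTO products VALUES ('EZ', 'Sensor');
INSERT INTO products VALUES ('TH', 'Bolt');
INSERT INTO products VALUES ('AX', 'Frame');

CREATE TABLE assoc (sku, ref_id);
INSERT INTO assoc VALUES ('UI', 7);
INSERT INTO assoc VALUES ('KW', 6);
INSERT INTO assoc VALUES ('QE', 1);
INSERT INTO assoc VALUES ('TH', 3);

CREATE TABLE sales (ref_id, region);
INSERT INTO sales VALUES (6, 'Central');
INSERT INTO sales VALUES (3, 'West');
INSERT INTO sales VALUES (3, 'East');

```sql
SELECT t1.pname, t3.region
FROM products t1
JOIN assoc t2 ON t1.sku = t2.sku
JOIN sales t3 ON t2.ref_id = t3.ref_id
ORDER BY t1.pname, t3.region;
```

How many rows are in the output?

2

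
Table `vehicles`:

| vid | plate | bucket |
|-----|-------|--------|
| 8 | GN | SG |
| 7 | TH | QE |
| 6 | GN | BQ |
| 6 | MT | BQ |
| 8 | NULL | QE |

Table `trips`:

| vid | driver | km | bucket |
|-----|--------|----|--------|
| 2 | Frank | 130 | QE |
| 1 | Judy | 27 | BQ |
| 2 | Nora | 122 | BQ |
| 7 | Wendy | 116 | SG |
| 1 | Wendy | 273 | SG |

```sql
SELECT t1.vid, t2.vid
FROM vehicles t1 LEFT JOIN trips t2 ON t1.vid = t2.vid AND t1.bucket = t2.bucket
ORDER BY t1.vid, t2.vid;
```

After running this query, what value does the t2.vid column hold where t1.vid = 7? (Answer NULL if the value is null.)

NULL

LEFT JOIN keeps every row from `vehicles`; unmatched rows get NULL for `trips`'s columns.
Matching on t1.vid = t2.vid AND t1.bucket = t2.bucket.
- vid=8, bucket=SG: no t2 row matches, row kept with t2 columns NULL.
- vid=7, bucket=QE: no t2 row matches, row kept with t2 columns NULL.
- vid=6, bucket=BQ: no t2 row matches, row kept with t2 columns NULL.
- vid=6, bucket=BQ: no t2 row matches, row kept with t2 columns NULL.
- vid=8, bucket=QE: no t2 row matches, row kept with t2 columns NULL.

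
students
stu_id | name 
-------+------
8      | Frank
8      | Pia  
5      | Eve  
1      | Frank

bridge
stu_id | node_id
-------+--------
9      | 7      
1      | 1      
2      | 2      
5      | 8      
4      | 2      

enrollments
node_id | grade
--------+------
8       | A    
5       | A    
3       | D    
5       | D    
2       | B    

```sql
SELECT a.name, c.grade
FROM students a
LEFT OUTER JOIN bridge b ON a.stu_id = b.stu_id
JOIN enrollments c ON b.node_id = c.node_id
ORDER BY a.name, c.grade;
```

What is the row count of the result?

Evaluate left to right. First `students a LEFT JOIN bridge b` on stu_id: 4 row(s).
Then INNER JOIN `enrollments c` on node_id: keep only rows whose b.node_id appears in c.
Result: 1 row(s).

1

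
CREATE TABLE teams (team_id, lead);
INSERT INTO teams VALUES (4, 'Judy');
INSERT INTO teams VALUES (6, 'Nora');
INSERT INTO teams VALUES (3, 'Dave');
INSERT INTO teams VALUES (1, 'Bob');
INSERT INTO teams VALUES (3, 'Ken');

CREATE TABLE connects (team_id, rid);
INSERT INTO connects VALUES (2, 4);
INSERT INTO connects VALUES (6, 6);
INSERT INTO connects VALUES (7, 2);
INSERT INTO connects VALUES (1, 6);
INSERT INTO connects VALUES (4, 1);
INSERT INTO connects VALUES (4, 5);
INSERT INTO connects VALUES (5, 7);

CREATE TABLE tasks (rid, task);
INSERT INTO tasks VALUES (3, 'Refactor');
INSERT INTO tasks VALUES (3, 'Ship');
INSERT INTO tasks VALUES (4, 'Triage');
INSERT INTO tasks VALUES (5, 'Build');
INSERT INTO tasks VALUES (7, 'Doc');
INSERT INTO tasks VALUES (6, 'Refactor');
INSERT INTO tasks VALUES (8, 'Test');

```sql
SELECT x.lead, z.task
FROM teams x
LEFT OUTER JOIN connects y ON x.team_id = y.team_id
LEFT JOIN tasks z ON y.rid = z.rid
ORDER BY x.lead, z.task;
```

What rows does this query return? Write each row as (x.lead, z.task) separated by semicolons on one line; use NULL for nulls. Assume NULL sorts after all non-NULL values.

(Bob, Refactor); (Dave, NULL); (Judy, Build); (Judy, NULL); (Ken, NULL); (Nora, Refactor)

Joins associate left-to-right: teams LEFT JOIN connects on team_id gives 6 intermediate row(s).
Then LEFT JOIN `tasks z` on rid: each of those 6 rows is kept; rows whose y.rid has no match in z get NULL for z's columns.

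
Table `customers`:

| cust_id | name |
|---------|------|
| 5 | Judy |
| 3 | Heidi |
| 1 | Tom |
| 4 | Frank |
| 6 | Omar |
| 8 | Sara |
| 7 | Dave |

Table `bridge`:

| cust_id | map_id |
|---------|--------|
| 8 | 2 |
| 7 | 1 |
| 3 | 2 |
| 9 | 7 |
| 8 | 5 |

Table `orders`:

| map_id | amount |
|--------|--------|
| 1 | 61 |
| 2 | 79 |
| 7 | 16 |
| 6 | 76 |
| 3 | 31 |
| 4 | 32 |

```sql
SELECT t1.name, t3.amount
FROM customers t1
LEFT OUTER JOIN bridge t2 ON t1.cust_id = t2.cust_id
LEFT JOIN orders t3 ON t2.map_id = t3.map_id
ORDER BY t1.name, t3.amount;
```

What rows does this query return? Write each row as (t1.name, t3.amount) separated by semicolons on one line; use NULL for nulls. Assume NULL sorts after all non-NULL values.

Joins associate left-to-right: customers LEFT JOIN bridge on cust_id gives 8 intermediate row(s).
Then LEFT JOIN `orders t3` on map_id: each of those 8 rows is kept; rows whose t2.map_id has no match in t3 get NULL for t3's columns.

(Dave, 61); (Frank, NULL); (Heidi, 79); (Judy, NULL); (Omar, NULL); (Sara, 79); (Sara, NULL); (Tom, NULL)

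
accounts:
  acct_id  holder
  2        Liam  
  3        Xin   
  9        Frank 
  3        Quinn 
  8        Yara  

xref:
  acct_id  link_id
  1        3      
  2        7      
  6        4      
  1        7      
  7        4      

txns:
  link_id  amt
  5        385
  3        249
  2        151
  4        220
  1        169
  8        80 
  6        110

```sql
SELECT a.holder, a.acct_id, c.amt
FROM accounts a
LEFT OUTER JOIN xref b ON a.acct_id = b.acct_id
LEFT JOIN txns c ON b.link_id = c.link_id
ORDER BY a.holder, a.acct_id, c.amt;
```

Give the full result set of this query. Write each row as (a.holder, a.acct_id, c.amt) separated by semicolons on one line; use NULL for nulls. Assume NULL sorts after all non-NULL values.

(Frank, 9, NULL); (Liam, 2, NULL); (Quinn, 3, NULL); (Xin, 3, NULL); (Yara, 8, NULL)

Step 1 — a LEFT JOIN b on acct_id → 5 row(s).
Then LEFT JOIN `txns c` on link_id: each of those 5 rows is kept; rows whose b.link_id has no match in c get NULL for c's columns.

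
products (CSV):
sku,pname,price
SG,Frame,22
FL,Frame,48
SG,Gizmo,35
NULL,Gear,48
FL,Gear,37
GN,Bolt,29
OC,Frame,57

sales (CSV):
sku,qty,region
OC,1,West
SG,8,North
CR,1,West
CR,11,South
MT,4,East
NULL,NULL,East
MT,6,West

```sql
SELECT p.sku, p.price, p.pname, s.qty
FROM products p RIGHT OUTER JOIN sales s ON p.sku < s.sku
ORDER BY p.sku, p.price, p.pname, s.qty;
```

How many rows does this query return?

RIGHT JOIN keeps every row from `sales`; unmatched rows get NULL for `products`'s columns.
Matching on p.sku < s.sku. A NULL in a compared column never satisfies the condition.
- sku=SG: no matching s row.
- sku=FL: 4 matching s row(s), so 4 row(s) emitted.
- sku=SG: no matching s row.
- sku=NULL: no matching s row.
- sku=FL: 4 matching s row(s), so 4 row(s) emitted.
- sku=GN: 4 matching s row(s), so 4 row(s) emitted.
- sku=OC: 1 matching s row(s), so 1 row(s) emitted.
- 3 s row(s) had no p match → kept, p columns NULL.
Total: 13 matched + 3 padded = 16 rows.

16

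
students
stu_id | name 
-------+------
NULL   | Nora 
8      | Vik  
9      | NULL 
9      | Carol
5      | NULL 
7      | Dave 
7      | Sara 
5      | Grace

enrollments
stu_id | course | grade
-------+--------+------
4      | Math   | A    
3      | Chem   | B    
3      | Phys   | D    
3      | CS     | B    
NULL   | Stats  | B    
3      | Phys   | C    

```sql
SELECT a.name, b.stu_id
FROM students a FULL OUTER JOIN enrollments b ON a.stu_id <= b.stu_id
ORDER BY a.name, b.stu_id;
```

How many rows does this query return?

FULL OUTER JOIN keeps every row from both sides; unmatched rows get NULL for the other side's columns.
Matching on a.stu_id <= b.stu_id. A NULL in a compared column never satisfies the condition.
Matched pairs: 0; unmatched a rows kept: 8; unmatched b rows kept: 6.
Total: 0 matched + 14 padded = 14 rows.

14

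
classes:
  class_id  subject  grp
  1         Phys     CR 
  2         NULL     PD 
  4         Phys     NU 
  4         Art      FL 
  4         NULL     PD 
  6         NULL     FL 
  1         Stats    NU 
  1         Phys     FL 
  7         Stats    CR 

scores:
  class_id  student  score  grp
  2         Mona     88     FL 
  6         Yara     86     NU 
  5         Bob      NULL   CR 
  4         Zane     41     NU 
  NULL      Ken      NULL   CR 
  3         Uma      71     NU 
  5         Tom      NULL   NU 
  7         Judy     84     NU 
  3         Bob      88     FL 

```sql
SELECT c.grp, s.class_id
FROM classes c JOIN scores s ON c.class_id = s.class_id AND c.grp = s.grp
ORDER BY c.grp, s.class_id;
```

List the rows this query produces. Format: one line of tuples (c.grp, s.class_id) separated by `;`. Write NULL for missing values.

INNER JOIN keeps only pairs where the ON condition holds.
Matching on c.class_id = s.class_id AND c.grp = s.grp. A NULL in a compared column never satisfies the condition.
- c row (class_id=1, grp=CR): no match → dropped.
- c row (class_id=2, grp=PD): no match → dropped.
- c row (class_id=4, grp=NU): matches 1 s row(s) → 1 output row(s).
- c row (class_id=4, grp=FL): no match → dropped.
- c row (class_id=4, grp=PD): no match → dropped.
- c row (class_id=6, grp=FL): no match → dropped.
- c row (class_id=1, grp=NU): no match → dropped.
- c row (class_id=1, grp=FL): no match → dropped.
- c row (class_id=7, grp=CR): no match → dropped.
After projecting and ordering:
c.grp | s.class_id
NU | 4

(NU, 4)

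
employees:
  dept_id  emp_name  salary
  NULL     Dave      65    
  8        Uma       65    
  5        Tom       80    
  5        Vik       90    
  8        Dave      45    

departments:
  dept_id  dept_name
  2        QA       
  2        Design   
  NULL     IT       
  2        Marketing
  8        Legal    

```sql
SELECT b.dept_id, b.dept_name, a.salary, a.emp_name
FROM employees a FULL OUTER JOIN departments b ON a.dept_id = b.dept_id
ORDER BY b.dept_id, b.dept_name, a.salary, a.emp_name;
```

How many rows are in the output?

FULL OUTER JOIN keeps every row from both sides; unmatched rows get NULL for the other side's columns.
Matching on a.dept_id = b.dept_id. A NULL in a compared column never satisfies the condition.
- a (dept_id=NULL) has no partner → padded with NULL.
- a (dept_id=8) pairs with 1 row(s) of b.
- a (dept_id=5) has no partner → padded with NULL.
- a (dept_id=5) has no partner → padded with NULL.
- a (dept_id=8) pairs with 1 row(s) of b.
- 4 b row(s) had no a match → kept, a columns NULL.
Total: 2 matched + 7 padded = 9 rows.

9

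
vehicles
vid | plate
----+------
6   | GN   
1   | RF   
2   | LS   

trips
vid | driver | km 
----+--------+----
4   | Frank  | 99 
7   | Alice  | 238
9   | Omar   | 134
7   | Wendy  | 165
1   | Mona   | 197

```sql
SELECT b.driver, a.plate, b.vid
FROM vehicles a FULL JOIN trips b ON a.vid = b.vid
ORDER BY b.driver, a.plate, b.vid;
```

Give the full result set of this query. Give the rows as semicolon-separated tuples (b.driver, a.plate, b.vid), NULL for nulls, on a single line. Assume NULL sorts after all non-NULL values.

(Alice, NULL, 7); (Frank, NULL, 4); (Mona, RF, 1); (Omar, NULL, 9); (Wendy, NULL, 7); (NULL, GN, NULL); (NULL, LS, NULL)

FULL OUTER JOIN keeps every row from both sides; unmatched rows get NULL for the other side's columns.
Matching on a.vid = b.vid.
- a (vid=6) has no partner → padded with NULL.
- a (vid=1) pairs with 1 row(s) of b.
- a (vid=2) has no partner → padded with NULL.
- plus 4 unmatched b row(s), each kept with NULL a columns.
After projecting and ordering:
b.driver | a.plate | b.vid
Alice | NULL | 7
Frank | NULL | 4
Mona | RF | 1
Omar | NULL | 9
Wendy | NULL | 7
NULL | GN | NULL
NULL | LS | NULL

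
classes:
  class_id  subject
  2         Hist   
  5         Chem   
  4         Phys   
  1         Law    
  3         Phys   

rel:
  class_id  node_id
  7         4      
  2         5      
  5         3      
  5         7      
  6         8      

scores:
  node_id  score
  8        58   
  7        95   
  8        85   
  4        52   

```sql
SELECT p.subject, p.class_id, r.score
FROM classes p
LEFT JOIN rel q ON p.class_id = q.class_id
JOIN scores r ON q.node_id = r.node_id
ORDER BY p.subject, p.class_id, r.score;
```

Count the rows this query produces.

Evaluate left to right. First `classes p LEFT JOIN rel q` on class_id: 6 row(s).
Then INNER JOIN `scores r` on node_id: keep only rows whose q.node_id appears in r.
Result: 1 row(s).

1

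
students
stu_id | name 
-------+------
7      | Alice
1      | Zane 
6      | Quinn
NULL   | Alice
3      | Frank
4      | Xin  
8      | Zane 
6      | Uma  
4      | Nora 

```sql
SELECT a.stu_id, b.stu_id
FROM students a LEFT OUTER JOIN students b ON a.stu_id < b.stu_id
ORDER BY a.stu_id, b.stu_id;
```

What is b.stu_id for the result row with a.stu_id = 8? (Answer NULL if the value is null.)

NULL

LEFT JOIN keeps every row from `students a`; unmatched rows get NULL for `students b`'s columns.
Matching on a.stu_id < b.stu_id. A NULL in a compared column never satisfies the condition.
- a (stu_id=7) pairs with 1 row(s) of b.
- a (stu_id=1) pairs with 7 row(s) of b.
- a (stu_id=6) pairs with 2 row(s) of b.
- a (stu_id=NULL) has no partner → padded with NULL.
- a (stu_id=3) pairs with 6 row(s) of b.
- a (stu_id=4) pairs with 4 row(s) of b.
- a (stu_id=8) has no partner → padded with NULL.
- a (stu_id=6) pairs with 2 row(s) of b.
- a (stu_id=4) pairs with 4 row(s) of b.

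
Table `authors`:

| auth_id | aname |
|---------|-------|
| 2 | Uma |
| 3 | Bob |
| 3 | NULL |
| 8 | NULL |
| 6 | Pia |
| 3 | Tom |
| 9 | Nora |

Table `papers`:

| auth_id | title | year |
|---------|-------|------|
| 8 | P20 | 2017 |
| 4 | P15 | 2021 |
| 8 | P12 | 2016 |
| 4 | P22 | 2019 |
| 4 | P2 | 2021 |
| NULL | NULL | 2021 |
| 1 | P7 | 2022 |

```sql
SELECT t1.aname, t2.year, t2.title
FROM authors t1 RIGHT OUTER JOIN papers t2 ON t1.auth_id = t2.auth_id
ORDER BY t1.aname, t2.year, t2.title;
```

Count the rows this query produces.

7

RIGHT JOIN keeps every row from `papers`; unmatched rows get NULL for `authors`'s columns.
Matching on t1.auth_id = t2.auth_id. A NULL in a compared column never satisfies the condition.
- auth_id=2: no matching t2 row.
- auth_id=3: no matching t2 row.
- auth_id=3: no matching t2 row.
- auth_id=8: 2 matching t2 row(s), so 2 row(s) emitted.
- auth_id=6: no matching t2 row.
- auth_id=3: no matching t2 row.
- auth_id=9: no matching t2 row.
- plus 5 unmatched t2 row(s), each kept with NULL t1 columns.
Total: 2 matched + 5 padded = 7 rows.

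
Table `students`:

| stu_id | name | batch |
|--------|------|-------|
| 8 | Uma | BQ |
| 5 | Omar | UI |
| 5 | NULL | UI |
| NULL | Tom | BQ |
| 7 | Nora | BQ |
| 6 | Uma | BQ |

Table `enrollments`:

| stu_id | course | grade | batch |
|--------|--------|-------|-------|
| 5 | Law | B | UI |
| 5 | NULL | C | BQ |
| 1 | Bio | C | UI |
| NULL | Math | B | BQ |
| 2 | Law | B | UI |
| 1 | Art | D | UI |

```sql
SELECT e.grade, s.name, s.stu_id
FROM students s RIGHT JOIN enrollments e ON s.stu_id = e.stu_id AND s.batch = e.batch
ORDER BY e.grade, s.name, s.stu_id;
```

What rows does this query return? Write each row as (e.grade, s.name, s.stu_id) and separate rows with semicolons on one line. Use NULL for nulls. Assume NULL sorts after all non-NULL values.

(B, Omar, 5); (B, NULL, 5); (B, NULL, NULL); (B, NULL, NULL); (C, NULL, NULL); (C, NULL, NULL); (D, NULL, NULL)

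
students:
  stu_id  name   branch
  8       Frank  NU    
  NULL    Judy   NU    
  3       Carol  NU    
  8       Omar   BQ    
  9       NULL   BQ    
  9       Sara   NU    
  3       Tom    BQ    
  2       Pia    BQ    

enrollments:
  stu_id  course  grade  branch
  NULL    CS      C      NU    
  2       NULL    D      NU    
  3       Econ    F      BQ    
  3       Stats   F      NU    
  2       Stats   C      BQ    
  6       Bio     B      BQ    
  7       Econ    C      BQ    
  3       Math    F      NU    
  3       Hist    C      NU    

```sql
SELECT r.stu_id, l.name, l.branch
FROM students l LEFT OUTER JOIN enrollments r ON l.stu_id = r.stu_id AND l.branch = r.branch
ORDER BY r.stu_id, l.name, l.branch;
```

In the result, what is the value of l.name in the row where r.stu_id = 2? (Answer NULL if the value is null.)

Pia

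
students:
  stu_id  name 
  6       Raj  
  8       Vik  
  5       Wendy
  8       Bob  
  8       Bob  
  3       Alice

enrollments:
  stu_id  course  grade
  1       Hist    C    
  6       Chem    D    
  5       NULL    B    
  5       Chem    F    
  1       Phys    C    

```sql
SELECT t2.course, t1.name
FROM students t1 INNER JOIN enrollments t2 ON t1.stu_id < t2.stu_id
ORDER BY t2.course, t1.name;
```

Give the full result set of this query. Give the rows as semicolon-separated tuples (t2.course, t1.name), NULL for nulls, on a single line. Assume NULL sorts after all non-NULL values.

(Chem, Alice); (Chem, Alice); (Chem, Wendy); (NULL, Alice)

INNER JOIN keeps only pairs where the ON condition holds.
Matching on t1.stu_id < t2.stu_id.
Matched pairs: 4.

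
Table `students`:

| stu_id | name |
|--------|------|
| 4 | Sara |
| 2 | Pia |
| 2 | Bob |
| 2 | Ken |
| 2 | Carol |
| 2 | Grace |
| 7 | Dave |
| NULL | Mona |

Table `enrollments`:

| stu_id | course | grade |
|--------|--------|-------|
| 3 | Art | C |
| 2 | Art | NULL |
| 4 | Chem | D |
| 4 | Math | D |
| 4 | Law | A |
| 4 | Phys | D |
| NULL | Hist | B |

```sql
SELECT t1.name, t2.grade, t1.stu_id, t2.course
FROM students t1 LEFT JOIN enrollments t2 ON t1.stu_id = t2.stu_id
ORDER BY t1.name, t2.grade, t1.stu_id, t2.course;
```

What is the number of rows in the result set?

11

LEFT JOIN keeps every row from `students`; unmatched rows get NULL for `enrollments`'s columns.
Matching on t1.stu_id = t2.stu_id. A NULL in a compared column never satisfies the condition.
- t1 row (stu_id=4): matches 4 t2 row(s) → 4 output row(s).
- t1 row (stu_id=2): matches 1 t2 row(s) → 1 output row(s).
- t1 row (stu_id=2): matches 1 t2 row(s) → 1 output row(s).
- t1 row (stu_id=2): matches 1 t2 row(s) → 1 output row(s).
- t1 row (stu_id=2): matches 1 t2 row(s) → 1 output row(s).
- t1 row (stu_id=2): matches 1 t2 row(s) → 1 output row(s).
- t1 row (stu_id=7): no match → kept, t2 columns NULL.
- t1 row (stu_id=NULL): no match → kept, t2 columns NULL.
Total: 9 matched + 2 padded = 11 rows.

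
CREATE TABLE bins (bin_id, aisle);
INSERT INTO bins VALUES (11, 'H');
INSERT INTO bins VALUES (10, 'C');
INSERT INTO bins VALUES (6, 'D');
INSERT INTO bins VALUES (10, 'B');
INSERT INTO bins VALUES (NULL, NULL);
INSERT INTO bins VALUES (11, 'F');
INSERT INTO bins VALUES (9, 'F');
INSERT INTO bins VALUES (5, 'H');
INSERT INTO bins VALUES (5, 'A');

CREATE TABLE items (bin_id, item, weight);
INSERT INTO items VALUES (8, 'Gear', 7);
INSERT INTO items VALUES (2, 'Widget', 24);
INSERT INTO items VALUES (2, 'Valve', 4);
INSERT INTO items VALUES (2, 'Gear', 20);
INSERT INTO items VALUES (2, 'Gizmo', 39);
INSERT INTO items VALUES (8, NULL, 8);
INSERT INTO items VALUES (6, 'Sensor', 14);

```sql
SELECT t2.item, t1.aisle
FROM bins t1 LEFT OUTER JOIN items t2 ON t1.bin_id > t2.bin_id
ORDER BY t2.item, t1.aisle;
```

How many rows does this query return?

LEFT JOIN keeps every row from `bins`; unmatched rows get NULL for `items`'s columns.
Matching on t1.bin_id > t2.bin_id. A NULL in a compared column never satisfies the condition.
Matched pairs: 47; unmatched t1 rows kept: 1.
Total: 47 matched + 1 padded = 48 rows.

48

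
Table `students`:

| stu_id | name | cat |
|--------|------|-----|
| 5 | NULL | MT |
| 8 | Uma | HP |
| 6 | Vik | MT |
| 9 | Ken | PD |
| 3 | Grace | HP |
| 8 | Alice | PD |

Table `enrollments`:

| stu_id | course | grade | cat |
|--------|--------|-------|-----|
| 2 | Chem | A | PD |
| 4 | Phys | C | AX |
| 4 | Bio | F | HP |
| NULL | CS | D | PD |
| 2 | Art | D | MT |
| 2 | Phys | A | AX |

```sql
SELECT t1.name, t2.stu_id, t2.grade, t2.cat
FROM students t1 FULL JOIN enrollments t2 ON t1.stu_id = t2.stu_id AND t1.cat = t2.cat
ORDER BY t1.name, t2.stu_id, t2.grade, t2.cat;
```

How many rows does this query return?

12

FULL OUTER JOIN keeps every row from both sides; unmatched rows get NULL for the other side's columns.
Matching on t1.stu_id = t2.stu_id AND t1.cat = t2.cat. A NULL in a compared column never satisfies the condition.
- t1[0] stu_id=5, cat=MT → no match; kept with NULLs on the t2 side.
- t1[1] stu_id=8, cat=HP → no match; kept with NULLs on the t2 side.
- t1[2] stu_id=6, cat=MT → no match; kept with NULLs on the t2 side.
- t1[3] stu_id=9, cat=PD → no match; kept with NULLs on the t2 side.
- t1[4] stu_id=3, cat=HP → no match; kept with NULLs on the t2 side.
- t1[5] stu_id=8, cat=PD → no match; kept with NULLs on the t2 side.
- plus 6 unmatched t2 row(s), each kept with NULL t1 columns.
Total: 0 matched + 12 padded = 12 rows.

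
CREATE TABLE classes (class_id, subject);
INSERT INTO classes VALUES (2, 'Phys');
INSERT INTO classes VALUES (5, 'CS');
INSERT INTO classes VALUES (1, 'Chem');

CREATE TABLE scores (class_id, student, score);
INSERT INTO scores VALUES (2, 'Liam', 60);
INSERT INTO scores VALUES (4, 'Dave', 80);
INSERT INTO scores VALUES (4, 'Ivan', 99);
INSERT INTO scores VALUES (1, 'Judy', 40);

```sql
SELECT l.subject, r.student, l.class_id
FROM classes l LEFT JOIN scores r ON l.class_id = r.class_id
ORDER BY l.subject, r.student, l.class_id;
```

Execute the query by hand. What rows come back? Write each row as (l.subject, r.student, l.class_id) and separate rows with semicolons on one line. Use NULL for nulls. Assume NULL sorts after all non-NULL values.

LEFT JOIN keeps every row from `classes`; unmatched rows get NULL for `scores`'s columns.
Matching on l.class_id = r.class_id.
Matched pairs: 2; unmatched l rows kept: 1.

(CS, NULL, 5); (Chem, Judy, 1); (Phys, Liam, 2)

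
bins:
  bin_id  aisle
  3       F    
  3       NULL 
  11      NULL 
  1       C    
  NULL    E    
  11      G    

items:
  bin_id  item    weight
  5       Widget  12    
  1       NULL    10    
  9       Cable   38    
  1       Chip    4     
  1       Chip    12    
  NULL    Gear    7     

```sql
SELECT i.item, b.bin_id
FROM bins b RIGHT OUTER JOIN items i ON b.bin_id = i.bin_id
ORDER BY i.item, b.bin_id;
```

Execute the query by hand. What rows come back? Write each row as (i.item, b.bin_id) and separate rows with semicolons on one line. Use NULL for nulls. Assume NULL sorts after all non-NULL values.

RIGHT JOIN keeps every row from `items`; unmatched rows get NULL for `bins`'s columns.
Matching on b.bin_id = i.bin_id. A NULL in a compared column never satisfies the condition.
- bin_id=3: no matching i row.
- bin_id=3: no matching i row.
- bin_id=11: no matching i row.
- bin_id=1: 3 matching i row(s), so 3 row(s) emitted.
- bin_id=NULL: no matching i row.
- bin_id=11: no matching i row.
- plus 3 unmatched i row(s), each kept with NULL b columns.
After projecting and ordering:
i.item | b.bin_id
Cable | NULL
Chip | 1
Chip | 1
Gear | NULL
Widget | NULL
NULL | 1

(Cable, NULL); (Chip, 1); (Chip, 1); (Gear, NULL); (Widget, NULL); (NULL, 1)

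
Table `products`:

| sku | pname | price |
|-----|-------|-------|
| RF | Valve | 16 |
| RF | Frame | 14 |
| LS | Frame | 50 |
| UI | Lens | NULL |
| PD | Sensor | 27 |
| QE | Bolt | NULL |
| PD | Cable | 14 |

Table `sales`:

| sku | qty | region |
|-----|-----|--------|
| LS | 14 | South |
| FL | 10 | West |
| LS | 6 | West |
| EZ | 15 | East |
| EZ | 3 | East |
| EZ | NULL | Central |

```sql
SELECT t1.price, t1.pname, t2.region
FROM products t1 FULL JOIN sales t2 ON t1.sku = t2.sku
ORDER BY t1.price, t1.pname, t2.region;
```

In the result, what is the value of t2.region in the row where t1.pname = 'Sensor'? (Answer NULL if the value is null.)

FULL OUTER JOIN keeps every row from both sides; unmatched rows get NULL for the other side's columns.
Matching on t1.sku = t2.sku.
- sku=RF: no t2 row matches, row kept with t2 columns NULL.
- sku=RF: no t2 row matches, row kept with t2 columns NULL.
- sku=LS: 2 matching t2 row(s), so 2 row(s) emitted.
- sku=UI: no t2 row matches, row kept with t2 columns NULL.
- sku=PD: no t2 row matches, row kept with t2 columns NULL.
- sku=QE: no t2 row matches, row kept with t2 columns NULL.
- sku=PD: no t2 row matches, row kept with t2 columns NULL.
- 4 row(s) from t2 found no t1 partner → padded with NULL.

NULL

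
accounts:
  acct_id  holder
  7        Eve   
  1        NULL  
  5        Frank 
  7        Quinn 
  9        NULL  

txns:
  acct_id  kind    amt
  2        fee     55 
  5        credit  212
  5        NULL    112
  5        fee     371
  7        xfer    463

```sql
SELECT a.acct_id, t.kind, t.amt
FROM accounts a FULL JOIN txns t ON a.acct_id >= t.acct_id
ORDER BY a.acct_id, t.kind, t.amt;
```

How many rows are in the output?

20

FULL OUTER JOIN keeps every row from both sides; unmatched rows get NULL for the other side's columns.
Matching on a.acct_id >= t.acct_id.
- a[0] acct_id=7 → 5 match(es) in t → 5 row(s).
- a[1] acct_id=1 → no match; kept with NULLs on the t side.
- a[2] acct_id=5 → 4 match(es) in t → 4 row(s).
- a[3] acct_id=7 → 5 match(es) in t → 5 row(s).
- a[4] acct_id=9 → 5 match(es) in t → 5 row(s).
Total: 19 matched + 1 padded = 20 rows.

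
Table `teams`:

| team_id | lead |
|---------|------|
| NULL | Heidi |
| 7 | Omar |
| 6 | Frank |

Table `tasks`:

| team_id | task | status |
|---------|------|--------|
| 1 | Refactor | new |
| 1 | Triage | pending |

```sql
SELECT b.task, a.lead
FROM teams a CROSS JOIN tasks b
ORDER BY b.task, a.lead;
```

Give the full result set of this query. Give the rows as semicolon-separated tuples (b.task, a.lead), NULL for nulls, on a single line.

CROSS JOIN pairs every row of `teams` with every row of `tasks`: 3 × 2 = 6 rows.

(Refactor, Frank); (Refactor, Heidi); (Refactor, Omar); (Triage, Frank); (Triage, Heidi); (Triage, Omar)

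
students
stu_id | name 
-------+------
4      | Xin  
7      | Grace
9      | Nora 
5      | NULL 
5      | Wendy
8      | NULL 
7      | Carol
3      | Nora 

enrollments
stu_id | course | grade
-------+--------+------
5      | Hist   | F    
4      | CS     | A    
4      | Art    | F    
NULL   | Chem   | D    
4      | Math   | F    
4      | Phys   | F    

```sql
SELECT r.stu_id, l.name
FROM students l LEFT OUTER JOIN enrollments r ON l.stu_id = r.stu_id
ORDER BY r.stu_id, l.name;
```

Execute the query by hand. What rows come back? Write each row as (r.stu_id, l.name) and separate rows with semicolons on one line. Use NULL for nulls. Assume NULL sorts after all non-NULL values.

LEFT JOIN keeps every row from `students`; unmatched rows get NULL for `enrollments`'s columns.
Matching on l.stu_id = r.stu_id. A NULL in a compared column never satisfies the condition.
- l row (stu_id=4): matches 4 r row(s) → 4 output row(s).
- l row (stu_id=7): no match → kept, r columns NULL.
- l row (stu_id=9): no match → kept, r columns NULL.
- l row (stu_id=5): matches 1 r row(s) → 1 output row(s).
- l row (stu_id=5): matches 1 r row(s) → 1 output row(s).
- l row (stu_id=8): no match → kept, r columns NULL.
- l row (stu_id=7): no match → kept, r columns NULL.
- l row (stu_id=3): no match → kept, r columns NULL.

(4, Xin); (4, Xin); (4, Xin); (4, Xin); (5, Wendy); (5, NULL); (NULL, Carol); (NULL, Grace); (NULL, Nora); (NULL, Nora); (NULL, NULL)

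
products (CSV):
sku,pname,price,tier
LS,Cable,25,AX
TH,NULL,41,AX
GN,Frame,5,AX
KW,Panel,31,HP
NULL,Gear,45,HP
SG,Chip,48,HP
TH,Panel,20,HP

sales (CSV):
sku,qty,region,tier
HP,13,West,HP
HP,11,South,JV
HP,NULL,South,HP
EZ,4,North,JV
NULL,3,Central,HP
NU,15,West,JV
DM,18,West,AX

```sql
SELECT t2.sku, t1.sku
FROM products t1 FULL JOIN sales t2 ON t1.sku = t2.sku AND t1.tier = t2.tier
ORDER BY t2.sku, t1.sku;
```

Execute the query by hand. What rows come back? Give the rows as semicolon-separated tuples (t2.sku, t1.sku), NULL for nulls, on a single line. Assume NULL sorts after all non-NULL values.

(DM, NULL); (EZ, NULL); (HP, NULL); (HP, NULL); (HP, NULL); (NU, NULL); (NULL, GN); (NULL, KW); (NULL, LS); (NULL, SG); (NULL, TH); (NULL, TH); (NULL, NULL); (NULL, NULL)

FULL OUTER JOIN keeps every row from both sides; unmatched rows get NULL for the other side's columns.
Matching on t1.sku = t2.sku AND t1.tier = t2.tier. A NULL in a compared column never satisfies the condition.
Matched pairs: 0; unmatched t1 rows kept: 7; unmatched t2 rows kept: 7.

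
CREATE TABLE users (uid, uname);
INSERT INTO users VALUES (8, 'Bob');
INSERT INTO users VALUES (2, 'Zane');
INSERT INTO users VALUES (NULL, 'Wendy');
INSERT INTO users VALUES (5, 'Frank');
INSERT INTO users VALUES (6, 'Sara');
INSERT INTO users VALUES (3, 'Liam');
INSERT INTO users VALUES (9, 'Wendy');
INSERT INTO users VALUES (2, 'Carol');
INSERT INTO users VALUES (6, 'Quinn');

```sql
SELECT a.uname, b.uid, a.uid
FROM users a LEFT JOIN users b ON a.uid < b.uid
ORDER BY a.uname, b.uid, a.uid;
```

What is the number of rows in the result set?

LEFT JOIN keeps every row from `users a`; unmatched rows get NULL for `users b`'s columns.
Matching on a.uid < b.uid. A NULL in a compared column never satisfies the condition.
Matched pairs: 26; unmatched a rows kept: 2.
Total: 26 matched + 2 padded = 28 rows.

28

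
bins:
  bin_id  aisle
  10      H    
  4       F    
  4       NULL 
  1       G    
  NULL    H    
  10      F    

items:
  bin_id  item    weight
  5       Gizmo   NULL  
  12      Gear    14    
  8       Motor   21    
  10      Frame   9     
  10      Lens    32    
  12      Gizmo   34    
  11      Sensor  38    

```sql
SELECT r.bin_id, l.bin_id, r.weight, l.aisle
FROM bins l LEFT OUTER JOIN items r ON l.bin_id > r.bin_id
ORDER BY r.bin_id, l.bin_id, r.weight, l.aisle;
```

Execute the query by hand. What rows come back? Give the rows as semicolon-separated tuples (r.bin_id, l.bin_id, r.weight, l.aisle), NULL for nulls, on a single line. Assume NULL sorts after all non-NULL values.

(5, 10, NULL, F); (5, 10, NULL, H); (8, 10, 21, F); (8, 10, 21, H); (NULL, 1, NULL, G); (NULL, 4, NULL, F); (NULL, 4, NULL, NULL); (NULL, NULL, NULL, H)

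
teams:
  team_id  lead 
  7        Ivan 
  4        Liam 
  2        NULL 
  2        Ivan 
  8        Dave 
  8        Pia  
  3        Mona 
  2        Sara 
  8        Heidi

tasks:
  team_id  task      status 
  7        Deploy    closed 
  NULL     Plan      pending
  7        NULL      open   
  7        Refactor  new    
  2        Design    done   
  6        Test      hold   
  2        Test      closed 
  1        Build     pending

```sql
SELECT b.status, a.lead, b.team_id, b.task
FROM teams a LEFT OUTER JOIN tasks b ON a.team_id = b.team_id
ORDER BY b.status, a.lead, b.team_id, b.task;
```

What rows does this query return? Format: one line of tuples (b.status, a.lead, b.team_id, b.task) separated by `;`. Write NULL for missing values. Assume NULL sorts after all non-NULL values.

(closed, Ivan, 2, Test); (closed, Ivan, 7, Deploy); (closed, Sara, 2, Test); (closed, NULL, 2, Test); (done, Ivan, 2, Design); (done, Sara, 2, Design); (done, NULL, 2, Design); (new, Ivan, 7, Refactor); (open, Ivan, 7, NULL); (NULL, Dave, NULL, NULL); (NULL, Heidi, NULL, NULL); (NULL, Liam, NULL, NULL); (NULL, Mona, NULL, NULL); (NULL, Pia, NULL, NULL)

LEFT JOIN keeps every row from `teams`; unmatched rows get NULL for `tasks`'s columns.
Matching on a.team_id = b.team_id. A NULL in a compared column never satisfies the condition.
Matched pairs: 9; unmatched a rows kept: 5.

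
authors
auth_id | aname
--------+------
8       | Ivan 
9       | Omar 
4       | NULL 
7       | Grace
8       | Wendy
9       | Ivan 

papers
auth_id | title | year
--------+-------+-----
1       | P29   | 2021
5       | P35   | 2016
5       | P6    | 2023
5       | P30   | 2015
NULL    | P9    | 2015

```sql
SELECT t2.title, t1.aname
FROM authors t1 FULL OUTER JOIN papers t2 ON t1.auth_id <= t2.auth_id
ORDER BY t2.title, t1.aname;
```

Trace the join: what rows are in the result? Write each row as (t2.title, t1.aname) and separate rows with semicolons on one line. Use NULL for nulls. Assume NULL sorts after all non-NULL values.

FULL OUTER JOIN keeps every row from both sides; unmatched rows get NULL for the other side's columns.
Matching on t1.auth_id <= t2.auth_id. A NULL in a compared column never satisfies the condition.
- t1 (auth_id=8) has no partner → padded with NULL.
- t1 (auth_id=9) has no partner → padded with NULL.
- t1 (auth_id=4) pairs with 3 row(s) of t2.
- t1 (auth_id=7) has no partner → padded with NULL.
- t1 (auth_id=8) has no partner → padded with NULL.
- t1 (auth_id=9) has no partner → padded with NULL.
- 2 row(s) from t2 found no t1 partner → padded with NULL.
After projecting and ordering:
t2.title | t1.aname
P29 | NULL
P30 | NULL
P35 | NULL
P6 | NULL
P9 | NULL
NULL | Grace
NULL | Ivan
NULL | Ivan
NULL | Omar
NULL | Wendy

(P29, NULL); (P30, NULL); (P35, NULL); (P6, NULL); (P9, NULL); (NULL, Grace); (NULL, Ivan); (NULL, Ivan); (NULL, Omar); (NULL, Wendy)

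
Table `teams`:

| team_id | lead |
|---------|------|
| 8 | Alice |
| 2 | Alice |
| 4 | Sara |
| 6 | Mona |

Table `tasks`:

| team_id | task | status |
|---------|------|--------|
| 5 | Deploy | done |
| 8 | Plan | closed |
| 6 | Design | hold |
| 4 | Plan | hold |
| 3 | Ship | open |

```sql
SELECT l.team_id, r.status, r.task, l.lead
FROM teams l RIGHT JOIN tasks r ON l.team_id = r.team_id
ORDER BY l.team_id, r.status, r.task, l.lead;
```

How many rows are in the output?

5

RIGHT JOIN keeps every row from `tasks`; unmatched rows get NULL for `teams`'s columns.
Matching on l.team_id = r.team_id.
- l[0] team_id=8 → 1 match(es) in r → 1 row(s).
- l[1] team_id=2 → no match.
- l[2] team_id=4 → 1 match(es) in r → 1 row(s).
- l[3] team_id=6 → 1 match(es) in r → 1 row(s).
- 2 row(s) from r found no l partner → padded with NULL.
Total: 3 matched + 2 padded = 5 rows.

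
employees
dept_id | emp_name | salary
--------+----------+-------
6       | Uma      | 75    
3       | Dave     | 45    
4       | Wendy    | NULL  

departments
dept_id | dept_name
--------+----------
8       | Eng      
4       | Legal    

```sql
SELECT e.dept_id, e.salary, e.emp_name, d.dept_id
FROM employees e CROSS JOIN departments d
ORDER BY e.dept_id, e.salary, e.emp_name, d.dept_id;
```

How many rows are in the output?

6

CROSS JOIN pairs every row of `employees` with every row of `departments`: 3 × 2 = 6 rows.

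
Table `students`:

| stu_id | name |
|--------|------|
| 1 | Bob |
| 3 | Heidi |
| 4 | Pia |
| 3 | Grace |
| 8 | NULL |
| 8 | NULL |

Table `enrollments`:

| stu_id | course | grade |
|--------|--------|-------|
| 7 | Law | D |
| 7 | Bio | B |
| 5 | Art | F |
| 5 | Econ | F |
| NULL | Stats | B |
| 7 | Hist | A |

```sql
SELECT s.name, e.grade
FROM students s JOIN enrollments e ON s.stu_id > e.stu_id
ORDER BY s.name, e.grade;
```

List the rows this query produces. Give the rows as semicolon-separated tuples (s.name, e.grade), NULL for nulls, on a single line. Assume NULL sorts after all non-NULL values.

INNER JOIN keeps only pairs where the ON condition holds.
Matching on s.stu_id > e.stu_id. A NULL in a compared column never satisfies the condition.
- s[0] stu_id=1 → no match; dropped.
- s[1] stu_id=3 → no match; dropped.
- s[2] stu_id=4 → no match; dropped.
- s[3] stu_id=3 → no match; dropped.
- s[4] stu_id=8 → 5 match(es) in e → 5 row(s).
- s[5] stu_id=8 → 5 match(es) in e → 5 row(s).
After projecting and ordering:
s.name | e.grade
NULL | A
NULL | A
NULL | B
NULL | B
NULL | D
NULL | D
NULL | F
NULL | F
NULL | F
NULL | F

(NULL, A); (NULL, A); (NULL, B); (NULL, B); (NULL, D); (NULL, D); (NULL, F); (NULL, F); (NULL, F); (NULL, F)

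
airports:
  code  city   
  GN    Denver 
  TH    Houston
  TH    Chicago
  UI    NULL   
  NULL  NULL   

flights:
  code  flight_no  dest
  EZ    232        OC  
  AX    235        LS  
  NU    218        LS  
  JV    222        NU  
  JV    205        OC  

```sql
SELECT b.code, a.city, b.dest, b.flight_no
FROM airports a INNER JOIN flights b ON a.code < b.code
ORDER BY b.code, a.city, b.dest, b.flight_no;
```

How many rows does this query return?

3

INNER JOIN keeps only pairs where the ON condition holds.
Matching on a.code < b.code. A NULL in a compared column never satisfies the condition.
Matched pairs: 3.
Total: 3 rows.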